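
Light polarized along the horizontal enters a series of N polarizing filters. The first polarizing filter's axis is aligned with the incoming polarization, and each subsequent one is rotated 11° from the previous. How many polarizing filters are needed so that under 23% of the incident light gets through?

N = 41

First polarizer is aligned with the polarization: full transmission.
Each further stage multiplies by cos²(11°) = 0.9636.
After N polarizers: T = 0.9636^(N−1). Require T < 0.23 ⇒ N−1 > ln(0.23)/ln(0.9636) = 39.63, so N−1 ≥ 40 and N = 41.
Check: N=41 gives T = 0.2268 < 0.23; N=40 gives T = 0.2354.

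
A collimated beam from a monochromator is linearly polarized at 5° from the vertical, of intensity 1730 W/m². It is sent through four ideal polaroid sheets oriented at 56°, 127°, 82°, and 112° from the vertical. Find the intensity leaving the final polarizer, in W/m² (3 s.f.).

By Malus's law, I₁ = 1730 W/m² · cos²(51°) = 685.2 W/m².
I₂ = I₁ · cos²(71°) = 685.2 · 0.106 = 72.62 W/m².
I₃ = I₂ · cos²(45°) = 72.62 · 0.5 = 36.31 W/m².
I₄ = I₃ · cos²(30°) = 36.31 · 0.75 = 27.23 W/m².

I ≈ 27.2 W/m²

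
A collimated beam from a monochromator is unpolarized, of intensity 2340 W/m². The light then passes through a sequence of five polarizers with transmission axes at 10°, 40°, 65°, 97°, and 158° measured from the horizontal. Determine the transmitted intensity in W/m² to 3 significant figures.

I ≈ 122 W/m²

Unpolarized light through the first polarizer → I₁ = 2340 W/m²/2 = 1170 W/m², polarized at 10°.
I₂ = I₁ · cos²(30°) = 1170 · 0.75 = 877.5 W/m².
I₃ = I₂ · cos²(25°) = 877.5 · 0.8214 = 720.8 W/m².
I₄ = I₃ · cos²(32°) = 720.8 · 0.7192 = 518.4 W/m².
I₅ = I₄ · cos²(61°) = 518.4 · 0.235 = 121.8 W/m².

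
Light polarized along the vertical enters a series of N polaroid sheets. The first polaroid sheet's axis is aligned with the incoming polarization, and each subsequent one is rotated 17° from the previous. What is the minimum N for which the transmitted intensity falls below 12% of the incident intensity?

N = 25

First polarizer is aligned with the polarization: full transmission.
Each further stage multiplies by cos²(17°) = 0.9145.
After N polarizers: T = 0.9145^(N−1). Require T < 0.12 ⇒ N−1 > ln(0.12)/ln(0.9145) = 23.73, so N−1 ≥ 24 and N = 25.
Check: N=25 gives T = 0.1171 < 0.12; N=24 gives T = 0.1281.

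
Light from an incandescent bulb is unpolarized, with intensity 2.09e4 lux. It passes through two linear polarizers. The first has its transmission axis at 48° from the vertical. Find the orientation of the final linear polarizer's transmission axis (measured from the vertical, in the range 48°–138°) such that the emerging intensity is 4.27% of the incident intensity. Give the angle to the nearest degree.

θ ≈ 121°

Unpolarized light through the first polarizer → I₁ = ½ I₀, now polarized at 48°.
Need I₂/I₀ = 0.0427, so cos²(θ − 48°) = 0.0427 / 0.5 = 0.0854.
θ − 48° = arccos(√0.0854) = 73.0°, giving θ ≈ 48 + 73.0 = 121.0°.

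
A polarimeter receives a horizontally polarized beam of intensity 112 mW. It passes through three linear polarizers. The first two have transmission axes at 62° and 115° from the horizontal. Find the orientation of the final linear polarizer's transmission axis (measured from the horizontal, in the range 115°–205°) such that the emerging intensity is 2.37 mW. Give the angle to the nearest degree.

θ ≈ 174°

I₁ = I₀ cos²(62° − 0°) = I₀ cos²(62°) = 0.2204 I₀.
I₂ = I₁ cos²(115° − 62°) = 0.2204 I₀ · cos²(53°) = 0.07983 I₀.
Target fraction: 2.37 / 112 mW = 0.02116 of I₀.
Need I₃/I₀ = 0.02116, so cos²(θ − 115°) = 0.02116 / 0.07983 = 0.2651.
θ − 115° = arccos(√0.2651) = 59.0°, giving θ ≈ 115 + 59.0 = 174.0°.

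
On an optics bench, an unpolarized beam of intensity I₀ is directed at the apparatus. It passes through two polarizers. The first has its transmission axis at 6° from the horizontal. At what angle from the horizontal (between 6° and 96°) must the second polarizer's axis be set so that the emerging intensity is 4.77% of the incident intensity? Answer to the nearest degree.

Unpolarized light through the first polarizer → I₁ = ½ I₀, now polarized at 6°.
Need I₂/I₀ = 0.0477, so cos²(θ − 6°) = 0.0477 / 0.5 = 0.0954.
θ − 6° = arccos(√0.0954) = 72.0°, giving θ ≈ 6 + 72.0 = 78.0°.

θ ≈ 78°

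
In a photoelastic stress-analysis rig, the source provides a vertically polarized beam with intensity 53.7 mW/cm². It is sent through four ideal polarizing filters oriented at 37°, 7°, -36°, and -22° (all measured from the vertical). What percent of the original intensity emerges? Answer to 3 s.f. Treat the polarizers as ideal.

≈ 24.1%

I₁ = 53.7 mW/cm² · cos²(37°) = 34.25 mW/cm².
I₂ = I₁ · cos²(30°) = 34.25 · 0.75 = 25.69 mW/cm².
I₃ = I₂ · cos²(43°) = 25.69 · 0.5349 = 13.74 mW/cm².
I₄ = I₃ · cos²(14°) = 13.74 · 0.9415 = 12.94 mW/cm².
That is 24.09% of the incident intensity.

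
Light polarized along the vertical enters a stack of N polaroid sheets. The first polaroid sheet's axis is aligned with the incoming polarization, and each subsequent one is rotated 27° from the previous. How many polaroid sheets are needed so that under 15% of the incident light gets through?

N = 10

First polarizer is aligned with the polarization: full transmission.
Each further stage multiplies by cos²(27°) = 0.7939.
After N polarizers: T = 0.7939^(N−1). Require T < 0.15 ⇒ N−1 > ln(0.15)/ln(0.7939) = 8.22, so N−1 ≥ 9 and N = 10.
Check: N=10 gives T = 0.1253 < 0.15; N=9 gives T = 0.1578.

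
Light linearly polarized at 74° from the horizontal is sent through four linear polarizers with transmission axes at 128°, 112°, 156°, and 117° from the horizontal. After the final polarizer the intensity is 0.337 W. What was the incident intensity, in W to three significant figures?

I₀ ≈ 3.38 W

I₁ = I₀ cos²(128° − 74°) = I₀ cos²(54°) = 0.3455 I₀.
I₂ = I₁ cos²(112° − 128°) = 0.3455 I₀ · cos²(16°) = 0.3192 I₀.
I₃ = I₂ cos²(156° − 112°) = 0.3192 I₀ · cos²(44°) = 0.1652 I₀.
I₄ = I₃ cos²(117° − 156°) = 0.1652 I₀ · cos²(39°) = 0.09977 I₀.
So 0.337 W = 0.09977 I₀, giving I₀ = 0.337/0.09977 = 3.378 W.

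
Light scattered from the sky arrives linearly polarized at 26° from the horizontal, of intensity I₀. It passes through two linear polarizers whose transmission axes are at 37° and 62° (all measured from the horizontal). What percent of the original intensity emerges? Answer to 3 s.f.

≈ 79.1%

By Malus's law, I₁ = I₀ cos²(37° − 26°) = I₀ cos²(11°) = 0.9636 I₀.
I₂ = I₁ cos²(62° − 37°) = 0.9636 I₀ · cos²(25°) = 0.7915 I₀.
That is 79.15% of the incident intensity.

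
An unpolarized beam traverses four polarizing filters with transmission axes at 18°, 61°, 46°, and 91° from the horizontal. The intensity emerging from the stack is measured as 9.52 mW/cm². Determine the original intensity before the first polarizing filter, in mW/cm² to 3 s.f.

I₀ ≈ 76.3 mW/cm²

Unpolarized light through the first polarizer → I₁ = ½ I₀, now polarized at 18°.
I₂ = I₁ cos²(61° − 18°) = 0.5 I₀ · cos²(43°) = 0.2674 I₀.
I₃ = I₂ cos²(46° − 61°) = 0.2674 I₀ · cos²(15°) = 0.2495 I₀.
I₄ = I₃ cos²(91° − 46°) = 0.2495 I₀ · cos²(45°) = 0.1248 I₀.
So 9.52 mW/cm² = 0.1248 I₀, giving I₀ = 9.52/0.1248 = 76.31 mW/cm².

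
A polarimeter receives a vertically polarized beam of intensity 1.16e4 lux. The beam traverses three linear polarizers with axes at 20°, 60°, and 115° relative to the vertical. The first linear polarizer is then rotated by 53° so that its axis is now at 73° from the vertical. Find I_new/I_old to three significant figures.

I_new/I_old ≈ 0.157

Before rotation:
By Malus's law, I₁ = I₀ cos²(20° − 0°) = I₀ cos²(20°) = 0.883 I₀.
I₂ = I₁ cos²(60° − 20°) = 0.883 I₀ · cos²(40°) = 0.5182 I₀.
I₃ = I₂ cos²(115° − 60°) = 0.5182 I₀ · cos²(55°) = 0.1705 I₀.
After rotation:
I₁ = I₀ cos²(73° − 0°) = I₀ cos²(73°) = 0.08548 I₀.
I₂ = I₁ cos²(60° − 73°) = 0.08548 I₀ · cos²(13°) = 0.08116 I₀.
I₃ = I₂ cos²(115° − 60°) = 0.08116 I₀ · cos²(55°) = 0.0267 I₀.
Ratio = 0.0267 / 0.1705 = 0.1566.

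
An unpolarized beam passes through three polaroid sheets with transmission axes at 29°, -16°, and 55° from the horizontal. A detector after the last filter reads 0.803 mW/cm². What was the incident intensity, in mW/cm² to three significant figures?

I₀ ≈ 30.3 mW/cm²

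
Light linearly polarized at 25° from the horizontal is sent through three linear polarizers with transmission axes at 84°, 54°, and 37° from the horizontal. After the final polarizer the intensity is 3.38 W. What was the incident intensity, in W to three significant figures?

By Malus's law, I₁ = I₀ cos²(84° − 25°) = I₀ cos²(59°) = 0.2653 I₀.
I₂ = I₁ cos²(54° − 84°) = 0.2653 I₀ · cos²(30°) = 0.1989 I₀.
I₃ = I₂ cos²(37° − 54°) = 0.1989 I₀ · cos²(17°) = 0.1819 I₀.
So 3.38 W = 0.1819 I₀, giving I₀ = 3.38/0.1819 = 18.58 W.

I₀ ≈ 18.6 W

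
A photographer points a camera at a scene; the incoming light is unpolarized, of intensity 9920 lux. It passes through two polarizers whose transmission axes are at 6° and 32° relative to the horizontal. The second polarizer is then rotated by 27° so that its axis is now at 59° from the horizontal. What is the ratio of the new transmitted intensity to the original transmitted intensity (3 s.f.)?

Before rotation:
Unpolarized light through the first polarizer → I₁ = ½ I₀, now polarized at 6°.
I₂ = I₁ cos²(32° − 6°) = 0.5 I₀ · cos²(26°) = 0.4039 I₀.
After rotation:
Unpolarized light through the first polarizer → I₁ = ½ I₀, now polarized at 6°.
I₂ = I₁ cos²(59° − 6°) = 0.5 I₀ · cos²(53°) = 0.1811 I₀.
Ratio = 0.1811 / 0.4039 = 0.4483.

I_new/I_old ≈ 0.448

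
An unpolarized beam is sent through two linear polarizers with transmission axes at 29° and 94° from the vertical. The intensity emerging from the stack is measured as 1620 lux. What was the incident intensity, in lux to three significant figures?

I₀ ≈ 1.81e4 lux

Unpolarized light through the first polarizer → I₁ = ½ I₀, now polarized at 29°.
I₂ = I₁ cos²(94° − 29°) = 0.5 I₀ · cos²(65°) = 0.0893 I₀.
So 1620 lux = 0.0893 I₀, giving I₀ = 1620/0.0893 = 1.814e+04 lux.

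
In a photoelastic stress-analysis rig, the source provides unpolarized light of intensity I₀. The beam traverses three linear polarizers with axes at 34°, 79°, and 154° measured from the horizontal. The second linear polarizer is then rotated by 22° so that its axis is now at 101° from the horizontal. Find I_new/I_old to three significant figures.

I_new/I_old ≈ 1.65

Before rotation:
Unpolarized light through the first polarizer → I₁ = ½ I₀, now polarized at 34°.
I₂ = I₁ cos²(79° − 34°) = 0.5 I₀ · cos²(45°) = 0.25 I₀.
I₃ = I₂ cos²(154° − 79°) = 0.25 I₀ · cos²(75°) = 0.01675 I₀.
After rotation:
Unpolarized light through the first polarizer → I₁ = ½ I₀, now polarized at 34°.
I₂ = I₁ cos²(101° − 34°) = 0.5 I₀ · cos²(67°) = 0.07634 I₀.
I₃ = I₂ cos²(154° − 101°) = 0.07634 I₀ · cos²(53°) = 0.02765 I₀.
Ratio = 0.02765 / 0.01675 = 1.651.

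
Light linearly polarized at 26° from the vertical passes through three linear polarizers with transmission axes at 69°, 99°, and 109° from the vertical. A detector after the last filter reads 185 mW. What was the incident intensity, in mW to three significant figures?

I₁ = I₀ cos²(69° − 26°) = I₀ cos²(43°) = 0.5349 I₀.
I₂ = I₁ cos²(99° − 69°) = 0.5349 I₀ · cos²(30°) = 0.4012 I₀.
I₃ = I₂ cos²(109° − 99°) = 0.4012 I₀ · cos²(10°) = 0.3891 I₀.
So 185 mW = 0.3891 I₀, giving I₀ = 185/0.3891 = 475.5 mW.

I₀ ≈ 476 mW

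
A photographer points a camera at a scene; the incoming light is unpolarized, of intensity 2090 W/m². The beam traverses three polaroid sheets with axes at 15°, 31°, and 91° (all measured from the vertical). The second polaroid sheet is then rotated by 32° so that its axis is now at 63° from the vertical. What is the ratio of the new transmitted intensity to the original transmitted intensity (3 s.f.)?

I_new/I_old ≈ 1.51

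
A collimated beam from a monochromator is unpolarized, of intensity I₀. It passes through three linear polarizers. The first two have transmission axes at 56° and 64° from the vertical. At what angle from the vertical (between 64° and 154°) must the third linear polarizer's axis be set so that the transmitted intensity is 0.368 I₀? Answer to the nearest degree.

θ ≈ 94°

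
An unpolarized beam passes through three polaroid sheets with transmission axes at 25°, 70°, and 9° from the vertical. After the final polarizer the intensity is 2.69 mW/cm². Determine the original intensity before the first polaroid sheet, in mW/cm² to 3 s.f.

Unpolarized light through the first polarizer → I₁ = ½ I₀, now polarized at 25°.
I₂ = I₁ cos²(70° − 25°) = 0.5 I₀ · cos²(45°) = 0.25 I₀.
I₃ = I₂ cos²(9° − 70°) = 0.25 I₀ · cos²(61°) = 0.05876 I₀.
So 2.69 mW/cm² = 0.05876 I₀, giving I₀ = 2.69/0.05876 = 45.78 mW/cm².

I₀ ≈ 45.8 mW/cm²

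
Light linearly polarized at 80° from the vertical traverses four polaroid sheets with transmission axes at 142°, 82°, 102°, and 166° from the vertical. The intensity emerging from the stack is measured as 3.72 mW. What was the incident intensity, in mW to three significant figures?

I₁ = I₀ cos²(142° − 80°) = I₀ cos²(62°) = 0.2204 I₀.
I₂ = I₁ cos²(82° − 142°) = 0.2204 I₀ · cos²(60°) = 0.0551 I₀.
I₃ = I₂ cos²(102° − 82°) = 0.0551 I₀ · cos²(20°) = 0.04866 I₀.
I₄ = I₃ cos²(166° − 102°) = 0.04866 I₀ · cos²(64°) = 0.00935 I₀.
So 3.72 mW = 0.00935 I₀, giving I₀ = 3.72/0.00935 = 397.9 mW.

I₀ ≈ 398 mW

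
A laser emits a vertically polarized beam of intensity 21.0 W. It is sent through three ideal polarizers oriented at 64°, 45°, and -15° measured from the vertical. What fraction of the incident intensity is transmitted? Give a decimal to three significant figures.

I/I₀ ≈ 0.0430

By Malus's law, I₁ = 21.0 W · cos²(64°) = 4.036 W.
I₂ = I₁ · cos²(19°) = 4.036 · 0.894 = 3.608 W.
I₃ = I₂ · cos²(60°) = 3.608 · 0.25 = 0.902 W.
Transmitted fraction = 0.04295.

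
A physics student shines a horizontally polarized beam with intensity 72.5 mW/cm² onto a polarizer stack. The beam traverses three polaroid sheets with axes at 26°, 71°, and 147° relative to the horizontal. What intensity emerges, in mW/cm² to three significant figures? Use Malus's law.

By Malus's law, I₁ = 72.5 mW/cm² · cos²(26°) = 58.57 mW/cm².
I₂ = I₁ · cos²(45°) = 58.57 · 0.5 = 29.28 mW/cm².
I₃ = I₂ · cos²(76°) = 29.28 · 0.05853 = 1.714 mW/cm².

I ≈ 1.71 mW/cm²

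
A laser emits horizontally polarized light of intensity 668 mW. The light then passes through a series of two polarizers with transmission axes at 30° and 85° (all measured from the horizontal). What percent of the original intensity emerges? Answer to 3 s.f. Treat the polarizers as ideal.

≈ 24.7%

By Malus's law, I₁ = 668 mW · cos²(30°) = 501 mW.
I₂ = I₁ · cos²(55°) = 501 · 0.329 = 164.8 mW.
That is 24.67% of the incident intensity.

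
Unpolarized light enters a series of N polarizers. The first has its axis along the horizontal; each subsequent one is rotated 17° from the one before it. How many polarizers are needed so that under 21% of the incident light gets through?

N = 11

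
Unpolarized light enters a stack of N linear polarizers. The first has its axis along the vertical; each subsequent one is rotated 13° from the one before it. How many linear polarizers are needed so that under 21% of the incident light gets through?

First polarizer halves the unpolarized light: factor 1/2.
Each further stage multiplies by cos²(13°) = 0.9494.
After N polarizers: T = 0.5·0.9494^(N−1). Require T < 0.21 ⇒ N−1 > ln(0.21/0.5)/ln(0.9494) = 16.71, so N−1 ≥ 17 and N = 18.
Check: N=18 gives T = 0.2068 < 0.21; N=17 gives T = 0.2178.

N = 18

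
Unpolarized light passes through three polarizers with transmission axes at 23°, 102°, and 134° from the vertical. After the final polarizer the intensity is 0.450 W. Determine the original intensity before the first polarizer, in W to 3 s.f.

Unpolarized light through the first polarizer → I₁ = ½ I₀, now polarized at 23°.
I₂ = I₁ cos²(102° − 23°) = 0.5 I₀ · cos²(79°) = 0.0182 I₀.
I₃ = I₂ cos²(134° − 102°) = 0.0182 I₀ · cos²(32°) = 0.01309 I₀.
So 0.450 W = 0.01309 I₀, giving I₀ = 0.450/0.01309 = 34.37 W.

I₀ ≈ 34.4 W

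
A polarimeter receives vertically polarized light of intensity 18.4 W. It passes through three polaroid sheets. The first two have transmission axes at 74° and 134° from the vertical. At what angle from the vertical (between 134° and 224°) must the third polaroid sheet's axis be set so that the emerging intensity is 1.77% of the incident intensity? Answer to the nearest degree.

θ ≈ 149°

I₁ = I₀ cos²(74° − 0°) = I₀ cos²(74°) = 0.07598 I₀.
I₂ = I₁ cos²(134° − 74°) = 0.07598 I₀ · cos²(60°) = 0.01899 I₀.
Need I₃/I₀ = 0.0177, so cos²(θ − 134°) = 0.0177 / 0.01899 = 0.9319.
θ − 134° = arccos(√0.9319) = 15.1°, giving θ ≈ 134 + 15.1 = 149.1°.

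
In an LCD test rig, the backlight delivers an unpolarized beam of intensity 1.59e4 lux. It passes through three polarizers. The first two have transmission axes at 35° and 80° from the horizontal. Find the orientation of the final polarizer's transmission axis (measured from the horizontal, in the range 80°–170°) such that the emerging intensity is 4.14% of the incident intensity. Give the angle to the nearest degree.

Unpolarized light through the first polarizer → I₁ = ½ I₀, now polarized at 35°.
I₂ = I₁ cos²(80° − 35°) = 0.5 I₀ · cos²(45°) = 0.25 I₀.
Need I₃/I₀ = 0.0414, so cos²(θ − 80°) = 0.0414 / 0.25 = 0.1656.
θ − 80° = arccos(√0.1656) = 66.0°, giving θ ≈ 80 + 66.0 = 146.0°.

θ ≈ 146°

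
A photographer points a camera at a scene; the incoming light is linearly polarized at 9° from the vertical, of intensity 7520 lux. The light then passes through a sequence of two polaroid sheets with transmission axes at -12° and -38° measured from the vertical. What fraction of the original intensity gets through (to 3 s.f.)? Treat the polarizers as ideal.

I/I₀ ≈ 0.704

I₁ = 7520 lux · cos²(21°) = 6554 lux.
I₂ = I₁ · cos²(26°) = 6554 · 0.8078 = 5295 lux.
Transmitted fraction = 0.7041.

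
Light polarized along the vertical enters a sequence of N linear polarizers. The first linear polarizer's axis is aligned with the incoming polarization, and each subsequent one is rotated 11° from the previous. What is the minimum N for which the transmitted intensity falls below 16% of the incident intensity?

N = 51

First polarizer is aligned with the polarization: full transmission.
Each further stage multiplies by cos²(11°) = 0.9636.
After N polarizers: T = 0.9636^(N−1). Require T < 0.16 ⇒ N−1 > ln(0.16)/ln(0.9636) = 49.41, so N−1 ≥ 50 and N = 51.
Check: N=51 gives T = 0.1566 < 0.16; N=50 gives T = 0.1625.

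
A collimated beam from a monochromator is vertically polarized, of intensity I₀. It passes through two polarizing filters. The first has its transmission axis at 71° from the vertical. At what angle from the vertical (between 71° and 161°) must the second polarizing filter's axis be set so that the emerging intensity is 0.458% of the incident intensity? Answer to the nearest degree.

I₁ = I₀ cos²(71° − 0°) = I₀ cos²(71°) = 0.106 I₀.
Need I₂/I₀ = 0.00458, so cos²(θ − 71°) = 0.00458 / 0.106 = 0.04321.
θ − 71° = arccos(√0.04321) = 78.0°, giving θ ≈ 71 + 78.0 = 149.0°.

θ ≈ 149°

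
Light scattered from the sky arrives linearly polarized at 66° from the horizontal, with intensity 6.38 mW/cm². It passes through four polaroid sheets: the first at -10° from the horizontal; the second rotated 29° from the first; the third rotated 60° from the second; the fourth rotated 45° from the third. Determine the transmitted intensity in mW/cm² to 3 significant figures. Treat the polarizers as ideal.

I ≈ 0.0357 mW/cm²

I₁ = 6.38 mW/cm² · cos²(76°) = 0.3734 mW/cm².
I₂ = I₁ · cos²(29°) = 0.3734 · 0.765 = 0.2856 mW/cm².
I₃ = I₂ · cos²(60°) = 0.2856 · 0.25 = 0.07141 mW/cm².
I₄ = I₃ · cos²(45°) = 0.07141 · 0.5 = 0.0357 mW/cm².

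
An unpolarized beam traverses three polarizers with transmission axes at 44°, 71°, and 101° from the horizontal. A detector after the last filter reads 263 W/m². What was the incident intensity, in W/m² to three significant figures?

Unpolarized light through the first polarizer → I₁ = ½ I₀, now polarized at 44°.
I₂ = I₁ cos²(71° − 44°) = 0.5 I₀ · cos²(27°) = 0.3969 I₀.
I₃ = I₂ cos²(101° − 71°) = 0.3969 I₀ · cos²(30°) = 0.2977 I₀.
So 263 W/m² = 0.2977 I₀, giving I₀ = 263/0.2977 = 883.4 W/m².

I₀ ≈ 883 W/m²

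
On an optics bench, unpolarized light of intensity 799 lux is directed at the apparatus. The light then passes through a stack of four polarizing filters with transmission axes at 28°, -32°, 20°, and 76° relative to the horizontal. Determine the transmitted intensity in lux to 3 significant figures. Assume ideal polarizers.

Unpolarized light through the first polarizer → I₁ = 799 lux/2 = 399.5 lux, polarized at 28°.
I₂ = I₁ · cos²(60°) = 399.5 · 0.25 = 99.88 lux.
I₃ = I₂ · cos²(52°) = 99.88 · 0.379 = 37.86 lux.
I₄ = I₃ · cos²(56°) = 37.86 · 0.3127 = 11.84 lux.

I ≈ 11.8 lux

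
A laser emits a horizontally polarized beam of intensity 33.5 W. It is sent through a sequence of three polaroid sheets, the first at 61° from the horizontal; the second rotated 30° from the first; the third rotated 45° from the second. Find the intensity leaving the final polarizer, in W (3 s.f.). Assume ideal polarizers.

I₁ = 33.5 W · cos²(61°) = 7.874 W.
I₂ = I₁ · cos²(30°) = 7.874 · 0.75 = 5.905 W.
I₃ = I₂ · cos²(45°) = 5.905 · 0.5 = 2.953 W.

I ≈ 2.95 W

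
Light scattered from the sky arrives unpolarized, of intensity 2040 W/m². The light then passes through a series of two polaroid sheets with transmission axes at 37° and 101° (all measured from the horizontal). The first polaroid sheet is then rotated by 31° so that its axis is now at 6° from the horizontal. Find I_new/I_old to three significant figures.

Before rotation:
Unpolarized light through the first polarizer → I₁ = ½ I₀, now polarized at 37°.
I₂ = I₁ cos²(101° − 37°) = 0.5 I₀ · cos²(64°) = 0.09608 I₀.
After rotation:
Unpolarized light through the first polarizer → I₁ = ½ I₀, now polarized at 6°.
Angle between axes 1 and 2: 85°. I₂ = 0.5 I₀ · cos²(85°) = 0.003798 I₀.
Ratio = 0.003798 / 0.09608 = 0.03953.

I_new/I_old ≈ 0.0395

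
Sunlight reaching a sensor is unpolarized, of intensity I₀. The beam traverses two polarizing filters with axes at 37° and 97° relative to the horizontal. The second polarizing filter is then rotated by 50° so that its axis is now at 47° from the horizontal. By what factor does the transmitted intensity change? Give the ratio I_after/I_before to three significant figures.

Before rotation:
Unpolarized light through the first polarizer → I₁ = ½ I₀, now polarized at 37°.
I₂ = I₁ cos²(97° − 37°) = 0.5 I₀ · cos²(60°) = 0.125 I₀.
After rotation:
Unpolarized light through the first polarizer → I₁ = ½ I₀, now polarized at 37°.
I₂ = I₁ cos²(47° − 37°) = 0.5 I₀ · cos²(10°) = 0.4849 I₀.
Ratio = 0.4849 / 0.125 = 3.879.

I_new/I_old ≈ 3.88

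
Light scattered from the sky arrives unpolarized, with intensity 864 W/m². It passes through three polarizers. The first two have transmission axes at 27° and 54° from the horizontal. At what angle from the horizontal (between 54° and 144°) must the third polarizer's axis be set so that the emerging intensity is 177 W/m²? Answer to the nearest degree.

Unpolarized light through the first polarizer → I₁ = ½ I₀, now polarized at 27°.
I₂ = I₁ cos²(54° − 27°) = 0.5 I₀ · cos²(27°) = 0.3969 I₀.
Target fraction: 177 / 864 W/m² = 0.2049 of I₀.
Need I₃/I₀ = 0.2049, so cos²(θ − 54°) = 0.2049 / 0.3969 = 0.5161.
θ − 54° = arccos(√0.5161) = 44.1°, giving θ ≈ 54 + 44.1 = 98.1°.

θ ≈ 98°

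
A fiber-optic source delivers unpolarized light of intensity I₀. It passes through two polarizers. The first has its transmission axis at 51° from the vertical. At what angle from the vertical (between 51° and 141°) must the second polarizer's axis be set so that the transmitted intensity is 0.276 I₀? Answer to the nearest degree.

θ ≈ 93°

Unpolarized light through the first polarizer → I₁ = ½ I₀, now polarized at 51°.
Need I₂/I₀ = 0.276, so cos²(θ − 51°) = 0.276 / 0.5 = 0.552.
θ − 51° = arccos(√0.552) = 42.0°, giving θ ≈ 51 + 42.0 = 93.0°.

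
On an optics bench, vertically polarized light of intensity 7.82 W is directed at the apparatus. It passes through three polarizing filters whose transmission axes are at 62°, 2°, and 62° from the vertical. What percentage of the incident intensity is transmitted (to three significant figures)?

≈ 1.38%

I₁ = 7.82 W · cos²(62°) = 1.724 W.
I₂ = I₁ · cos²(60°) = 1.724 · 0.25 = 0.4309 W.
I₃ = I₂ · cos²(60°) = 0.4309 · 0.25 = 0.1077 W.
That is 1.378% of the incident intensity.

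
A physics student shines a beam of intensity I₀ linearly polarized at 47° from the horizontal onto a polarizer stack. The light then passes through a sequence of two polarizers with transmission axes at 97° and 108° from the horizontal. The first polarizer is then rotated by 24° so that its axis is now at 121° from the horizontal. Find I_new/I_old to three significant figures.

Before rotation:
By Malus's law, I₁ = I₀ cos²(97° − 47°) = I₀ cos²(50°) = 0.4132 I₀.
I₂ = I₁ cos²(108° − 97°) = 0.4132 I₀ · cos²(11°) = 0.3981 I₀.
After rotation:
I₁ = I₀ cos²(121° − 47°) = I₀ cos²(74°) = 0.07598 I₀.
I₂ = I₁ cos²(108° − 121°) = 0.07598 I₀ · cos²(13°) = 0.07213 I₀.
Ratio = 0.07213 / 0.3981 = 0.1812.

I_new/I_old ≈ 0.181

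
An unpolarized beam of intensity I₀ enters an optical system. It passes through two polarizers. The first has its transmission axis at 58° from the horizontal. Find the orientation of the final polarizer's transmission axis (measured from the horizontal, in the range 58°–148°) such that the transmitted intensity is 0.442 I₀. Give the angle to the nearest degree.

Unpolarized light through the first polarizer → I₁ = ½ I₀, now polarized at 58°.
Need I₂/I₀ = 0.442, so cos²(θ − 58°) = 0.442 / 0.5 = 0.884.
θ − 58° = arccos(√0.884) = 19.9°, giving θ ≈ 58 + 19.9 = 77.9°.

θ ≈ 78°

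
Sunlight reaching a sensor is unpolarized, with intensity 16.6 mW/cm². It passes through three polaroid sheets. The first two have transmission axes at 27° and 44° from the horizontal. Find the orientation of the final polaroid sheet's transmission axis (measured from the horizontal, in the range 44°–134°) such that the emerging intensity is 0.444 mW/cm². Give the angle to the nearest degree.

Unpolarized light through the first polarizer → I₁ = ½ I₀, now polarized at 27°.
I₂ = I₁ cos²(44° − 27°) = 0.5 I₀ · cos²(17°) = 0.4573 I₀.
Target fraction: 0.444 / 16.6 mW/cm² = 0.02675 of I₀.
Need I₃/I₀ = 0.02675, so cos²(θ − 44°) = 0.02675 / 0.4573 = 0.05849.
θ − 44° = arccos(√0.05849) = 76.0°, giving θ ≈ 44 + 76.0 = 120.0°.

θ ≈ 120°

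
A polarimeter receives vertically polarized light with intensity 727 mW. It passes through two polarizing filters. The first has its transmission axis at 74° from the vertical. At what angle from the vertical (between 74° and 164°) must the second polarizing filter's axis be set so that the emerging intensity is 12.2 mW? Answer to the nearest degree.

θ ≈ 136°

By Malus's law, I₁ = I₀ cos²(74° − 0°) = I₀ cos²(74°) = 0.07598 I₀.
Target fraction: 12.2 / 727 mW = 0.01678 of I₀.
Need I₂/I₀ = 0.01678, so cos²(θ − 74°) = 0.01678 / 0.07598 = 0.2209.
θ − 74° = arccos(√0.2209) = 62.0°, giving θ ≈ 74 + 62.0 = 136.0°.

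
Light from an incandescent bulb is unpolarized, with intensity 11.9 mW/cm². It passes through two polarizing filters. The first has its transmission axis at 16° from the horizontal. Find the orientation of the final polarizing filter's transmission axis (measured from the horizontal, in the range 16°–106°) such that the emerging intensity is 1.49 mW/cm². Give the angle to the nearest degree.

θ ≈ 76°

Unpolarized light through the first polarizer → I₁ = ½ I₀, now polarized at 16°.
Target fraction: 1.49 / 11.9 mW/cm² = 0.1252 of I₀.
Need I₂/I₀ = 0.1252, so cos²(θ − 16°) = 0.1252 / 0.5 = 0.2504.
θ − 16° = arccos(√0.2504) = 60.0°, giving θ ≈ 16 + 60.0 = 76.0°.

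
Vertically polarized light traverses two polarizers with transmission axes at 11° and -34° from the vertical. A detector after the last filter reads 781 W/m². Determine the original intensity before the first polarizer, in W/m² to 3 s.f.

I₀ ≈ 1620 W/m²

I₁ = I₀ cos²(11° − 0°) = I₀ cos²(11°) = 0.9636 I₀.
I₂ = I₁ cos²(-34° − 11°) = 0.9636 I₀ · cos²(45°) = 0.4818 I₀.
So 781 W/m² = 0.4818 I₀, giving I₀ = 781/0.4818 = 1621 W/m².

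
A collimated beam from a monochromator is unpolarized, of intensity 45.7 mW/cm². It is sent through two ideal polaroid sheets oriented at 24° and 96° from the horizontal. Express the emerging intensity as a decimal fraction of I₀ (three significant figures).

Unpolarized light through the first polarizer → I₁ = 45.7 mW/cm²/2 = 22.85 mW/cm², polarized at 24°.
I₂ = I₁ · cos²(72°) = 22.85 · 0.09549 = 2.182 mW/cm².
Transmitted fraction = 0.04775.

I/I₀ ≈ 0.0477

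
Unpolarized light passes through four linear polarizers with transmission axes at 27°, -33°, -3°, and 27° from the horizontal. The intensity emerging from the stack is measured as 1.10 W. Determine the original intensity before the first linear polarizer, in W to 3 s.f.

I₀ ≈ 15.6 W

Unpolarized light through the first polarizer → I₁ = ½ I₀, now polarized at 27°.
I₂ = I₁ cos²(-33° − 27°) = 0.5 I₀ · cos²(60°) = 0.125 I₀.
I₃ = I₂ cos²(-3° + 33°) = 0.125 I₀ · cos²(30°) = 0.09375 I₀.
I₄ = I₃ cos²(27° + 3°) = 0.09375 I₀ · cos²(30°) = 0.07031 I₀.
So 1.10 W = 0.07031 I₀, giving I₀ = 1.10/0.07031 = 15.64 W.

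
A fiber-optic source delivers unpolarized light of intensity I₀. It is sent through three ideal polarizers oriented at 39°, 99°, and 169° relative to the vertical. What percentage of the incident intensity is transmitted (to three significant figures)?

Unpolarized light through the first polarizer → I₁ = ½ I₀, now polarized at 39°.
I₂ = I₁ cos²(99° − 39°) = 0.5 I₀ · cos²(60°) = 0.125 I₀.
I₃ = I₂ cos²(169° − 99°) = 0.125 I₀ · cos²(70°) = 0.01462 I₀.
That is 1.462% of the incident intensity.

≈ 1.46%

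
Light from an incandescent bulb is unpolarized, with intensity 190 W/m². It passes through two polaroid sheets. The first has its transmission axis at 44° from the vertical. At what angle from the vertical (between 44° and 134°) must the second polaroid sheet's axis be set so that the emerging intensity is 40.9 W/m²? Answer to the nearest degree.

θ ≈ 93°

Unpolarized light through the first polarizer → I₁ = ½ I₀, now polarized at 44°.
Target fraction: 40.9 / 190 W/m² = 0.2153 of I₀.
Need I₂/I₀ = 0.2153, so cos²(θ − 44°) = 0.2153 / 0.5 = 0.4305.
θ − 44° = arccos(√0.4305) = 49.0°, giving θ ≈ 44 + 49.0 = 93.0°.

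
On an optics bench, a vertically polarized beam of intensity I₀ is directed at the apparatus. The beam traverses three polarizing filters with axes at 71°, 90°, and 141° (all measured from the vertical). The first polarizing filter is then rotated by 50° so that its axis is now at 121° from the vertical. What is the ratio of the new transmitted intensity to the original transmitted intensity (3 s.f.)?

I_new/I_old ≈ 2.06

Before rotation:
By Malus's law, I₁ = I₀ cos²(71° − 0°) = I₀ cos²(71°) = 0.106 I₀.
I₂ = I₁ cos²(90° − 71°) = 0.106 I₀ · cos²(19°) = 0.09476 I₀.
I₃ = I₂ cos²(141° − 90°) = 0.09476 I₀ · cos²(51°) = 0.03753 I₀.
After rotation:
I₁ = I₀ cos²(121° − 0°) = I₀ cos²(59°) = 0.2653 I₀.
I₂ = I₁ cos²(90° − 121°) = 0.2653 I₀ · cos²(31°) = 0.1949 I₀.
I₃ = I₂ cos²(141° − 90°) = 0.1949 I₀ · cos²(51°) = 0.07719 I₀.
Ratio = 0.07719 / 0.03753 = 2.057.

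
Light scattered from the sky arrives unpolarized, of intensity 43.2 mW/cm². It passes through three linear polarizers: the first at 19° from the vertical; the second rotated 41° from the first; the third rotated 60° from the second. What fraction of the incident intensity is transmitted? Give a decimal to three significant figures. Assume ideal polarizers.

I/I₀ ≈ 0.0712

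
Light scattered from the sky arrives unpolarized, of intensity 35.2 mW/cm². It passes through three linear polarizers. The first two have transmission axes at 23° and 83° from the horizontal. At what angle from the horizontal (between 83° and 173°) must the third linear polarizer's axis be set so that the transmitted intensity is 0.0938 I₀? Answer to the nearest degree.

Unpolarized light through the first polarizer → I₁ = ½ I₀, now polarized at 23°.
I₂ = I₁ cos²(83° − 23°) = 0.5 I₀ · cos²(60°) = 0.125 I₀.
Need I₃/I₀ = 0.0938, so cos²(θ − 83°) = 0.0938 / 0.125 = 0.7504.
θ − 83° = arccos(√0.7504) = 30.0°, giving θ ≈ 83 + 30.0 = 113.0°.

θ ≈ 113°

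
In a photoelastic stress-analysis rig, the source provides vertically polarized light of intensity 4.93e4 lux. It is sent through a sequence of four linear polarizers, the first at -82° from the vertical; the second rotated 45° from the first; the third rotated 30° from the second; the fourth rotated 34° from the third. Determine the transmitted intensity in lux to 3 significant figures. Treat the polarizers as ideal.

I ≈ 246 lux

By Malus's law, I₁ = 4.93e4 lux · cos²(82°) = 954.9 lux.
I₂ = I₁ · cos²(45°) = 954.9 · 0.5 = 477.4 lux.
I₃ = I₂ · cos²(30°) = 477.4 · 0.75 = 358.1 lux.
I₄ = I₃ · cos²(34°) = 358.1 · 0.6873 = 246.1 lux.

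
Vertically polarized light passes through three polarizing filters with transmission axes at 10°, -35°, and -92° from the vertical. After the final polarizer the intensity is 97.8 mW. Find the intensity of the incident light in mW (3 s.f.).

I₀ ≈ 680 mW

I₁ = I₀ cos²(10° − 0°) = I₀ cos²(10°) = 0.9698 I₀.
I₂ = I₁ cos²(-35° − 10°) = 0.9698 I₀ · cos²(45°) = 0.4849 I₀.
I₃ = I₂ cos²(-92° + 35°) = 0.4849 I₀ · cos²(57°) = 0.1438 I₀.
So 97.8 mW = 0.1438 I₀, giving I₀ = 97.8/0.1438 = 679.9 mW.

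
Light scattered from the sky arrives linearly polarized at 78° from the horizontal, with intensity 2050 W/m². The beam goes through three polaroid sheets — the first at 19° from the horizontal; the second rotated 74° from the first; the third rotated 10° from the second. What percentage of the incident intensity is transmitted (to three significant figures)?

I₁ = 2050 W/m² · cos²(59°) = 543.8 W/m².
I₂ = I₁ · cos²(74°) = 543.8 · 0.07598 = 41.32 W/m².
I₃ = I₂ · cos²(10°) = 41.32 · 0.9698 = 40.07 W/m².
That is 1.955% of the incident intensity.

≈ 1.95%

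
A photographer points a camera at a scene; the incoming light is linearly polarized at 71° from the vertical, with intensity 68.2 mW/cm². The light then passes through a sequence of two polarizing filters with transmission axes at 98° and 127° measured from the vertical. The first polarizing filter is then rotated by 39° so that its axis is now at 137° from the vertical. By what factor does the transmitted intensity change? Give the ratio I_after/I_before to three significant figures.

I_new/I_old ≈ 0.264

Before rotation:
By Malus's law, I₁ = I₀ cos²(98° − 71°) = I₀ cos²(27°) = 0.7939 I₀.
I₂ = I₁ cos²(127° − 98°) = 0.7939 I₀ · cos²(29°) = 0.6073 I₀.
After rotation:
I₁ = I₀ cos²(137° − 71°) = I₀ cos²(66°) = 0.1654 I₀.
I₂ = I₁ cos²(127° − 137°) = 0.1654 I₀ · cos²(10°) = 0.1604 I₀.
Ratio = 0.1604 / 0.6073 = 0.2642.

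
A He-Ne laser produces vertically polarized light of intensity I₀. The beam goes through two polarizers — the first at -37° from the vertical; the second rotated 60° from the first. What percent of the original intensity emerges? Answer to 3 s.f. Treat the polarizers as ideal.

I₁ = I₀ cos²(-37° − 0°) = I₀ cos²(37°) = 0.6378 I₀.
I₂ = I₁ cos²(60°) = 0.6378 · 0.25 I₀ = 0.1595 I₀.
That is 15.95% of the incident intensity.

≈ 15.9%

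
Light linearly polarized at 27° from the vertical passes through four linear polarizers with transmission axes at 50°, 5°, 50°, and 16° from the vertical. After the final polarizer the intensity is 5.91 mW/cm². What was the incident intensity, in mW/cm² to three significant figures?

I₀ ≈ 40.6 mW/cm²

By Malus's law, I₁ = I₀ cos²(50° − 27°) = I₀ cos²(23°) = 0.8473 I₀.
I₂ = I₁ cos²(5° − 50°) = 0.8473 I₀ · cos²(45°) = 0.4237 I₀.
I₃ = I₂ cos²(50° − 5°) = 0.4237 I₀ · cos²(45°) = 0.2118 I₀.
I₄ = I₃ cos²(16° − 50°) = 0.2118 I₀ · cos²(34°) = 0.1456 I₀.
So 5.91 mW/cm² = 0.1456 I₀, giving I₀ = 5.91/0.1456 = 40.59 mW/cm².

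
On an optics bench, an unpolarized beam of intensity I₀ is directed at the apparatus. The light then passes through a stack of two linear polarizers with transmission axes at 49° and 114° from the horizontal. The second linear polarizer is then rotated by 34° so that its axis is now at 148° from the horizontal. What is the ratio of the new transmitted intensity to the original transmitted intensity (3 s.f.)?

Before rotation:
Unpolarized light through the first polarizer → I₁ = ½ I₀, now polarized at 49°.
I₂ = I₁ cos²(114° − 49°) = 0.5 I₀ · cos²(65°) = 0.0893 I₀.
After rotation:
Unpolarized light through the first polarizer → I₁ = ½ I₀, now polarized at 49°.
Angle between axes 1 and 2: 81°. I₂ = 0.5 I₀ · cos²(81°) = 0.01224 I₀.
Ratio = 0.01224 / 0.0893 = 0.137.

I_new/I_old ≈ 0.137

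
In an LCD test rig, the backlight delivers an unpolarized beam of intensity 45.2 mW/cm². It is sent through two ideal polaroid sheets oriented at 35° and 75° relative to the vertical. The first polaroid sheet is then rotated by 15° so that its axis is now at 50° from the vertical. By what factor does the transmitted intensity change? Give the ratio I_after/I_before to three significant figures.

Before rotation:
Unpolarized light through the first polarizer → I₁ = ½ I₀, now polarized at 35°.
I₂ = I₁ cos²(75° − 35°) = 0.5 I₀ · cos²(40°) = 0.2934 I₀.
After rotation:
Unpolarized light through the first polarizer → I₁ = ½ I₀, now polarized at 50°.
I₂ = I₁ cos²(75° − 50°) = 0.5 I₀ · cos²(25°) = 0.4107 I₀.
Ratio = 0.4107 / 0.2934 = 1.4.

I_new/I_old ≈ 1.40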